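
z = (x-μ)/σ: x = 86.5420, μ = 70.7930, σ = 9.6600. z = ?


z = (86.5420 - 70.7930)/9.6600
= 15.7490/9.6600
= 1.6303

z = 1.6303


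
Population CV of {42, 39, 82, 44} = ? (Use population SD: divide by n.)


Mean = 51.7500
SD = 17.5553
CV = (17.5553/51.7500)*100 = 33.9232%

CV = 33.9232%


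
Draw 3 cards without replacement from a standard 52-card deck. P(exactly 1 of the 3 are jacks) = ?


Hypergeometric: P(X=1) = C(4,1)·C(48,2) / C(52,3)
= 4 × 1128 / 22100
= 4512/22100 = 0.2042

P = 0.2042


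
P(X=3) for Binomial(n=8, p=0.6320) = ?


C(8,3) = 56
p^3 = 0.252436
(1-p)^5 = 0.006749
P = 56 * 0.252436 * 0.006749 = 0.0954

P(X=3) = 0.0954


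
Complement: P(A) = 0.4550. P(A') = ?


P(not A) = 1 - 0.4550 = 0.5450

P(not A) = 0.5450


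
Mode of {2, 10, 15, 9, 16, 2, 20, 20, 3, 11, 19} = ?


Frequencies: 2:2, 3:1, 9:1, 10:1, 11:1, 15:1, 16:1, 19:1, 20:2
Max frequency = 2
Mode = 2, 20

Mode = 2, 20


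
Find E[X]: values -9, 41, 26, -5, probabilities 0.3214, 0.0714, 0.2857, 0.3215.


E[X] = -9*0.3214 + 41*0.0714 + 26*0.2857 - 5*0.3215
= -2.8926 + 2.9274 + 7.4282 - 1.6075
= 5.8555

E[X] = 5.8555


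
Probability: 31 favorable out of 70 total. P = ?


P = 31/70 = 0.4429

P = 0.4429


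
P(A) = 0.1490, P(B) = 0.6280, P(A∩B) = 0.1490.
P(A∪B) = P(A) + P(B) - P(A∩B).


P(A∪B) = 0.1490 + 0.6280 - 0.1490
= 0.7770 - 0.1490
= 0.6280

P(A∪B) = 0.6280


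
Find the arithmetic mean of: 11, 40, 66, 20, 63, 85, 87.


Sum = 11 + 40 + 66 + 20 + 63 + 85 + 87 = 372
n = 7
Mean = 372/7 = 53.1429

Mean = 53.1429


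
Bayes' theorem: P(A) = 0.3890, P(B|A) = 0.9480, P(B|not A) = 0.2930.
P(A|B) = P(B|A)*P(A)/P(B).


P(B) = P(B|A)*P(A) + P(B|A')*P(A')
= 0.9480*0.3890 + 0.2930*0.6110
= 0.368772 + 0.179023 = 0.547795
P(A|B) = 0.368772/0.547795 = 0.6732

P(A|B) = 0.6732


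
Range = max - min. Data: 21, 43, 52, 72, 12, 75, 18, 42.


Max = 75, Min = 12
Range = 75 - 12 = 63

Range = 63


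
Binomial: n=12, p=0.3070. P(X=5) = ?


C(12,5) = 792
p^5 = 0.002727
(1-p)^7 = 0.076760
P = 792 * 0.002727 * 0.076760 = 0.1658

P(X=5) = 0.1658


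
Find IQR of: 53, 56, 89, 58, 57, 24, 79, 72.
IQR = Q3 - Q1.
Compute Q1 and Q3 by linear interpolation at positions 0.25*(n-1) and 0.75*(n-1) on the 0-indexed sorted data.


Sorted: 24, 53, 56, 57, 58, 72, 79, 89
Q1 (25th %ile) = 55.2500
Q3 (75th %ile) = 73.7500
IQR = 73.7500 - 55.2500 = 18.5000

IQR = 18.5000


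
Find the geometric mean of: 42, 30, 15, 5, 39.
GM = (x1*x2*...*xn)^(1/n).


Product = 42 × 30 × 15 × 5 × 39 = 3685500
GM = 3685500^(1/5) = 20.5731

GM = 20.5731


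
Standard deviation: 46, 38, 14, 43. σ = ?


Mean = 35.2500
Variance = 158.6875
SD = sqrt(158.6875) = 12.5971

SD = 12.5971


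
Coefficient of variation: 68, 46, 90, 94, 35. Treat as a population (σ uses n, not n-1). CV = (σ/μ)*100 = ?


Mean = 66.6000
SD = 23.3375
CV = (23.3375/66.6000)*100 = 35.0413%

CV = 35.0413%


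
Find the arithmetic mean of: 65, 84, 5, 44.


Sum = 65 + 84 + 5 + 44 = 198
n = 4
Mean = 198/4 = 49.5000

Mean = 49.5000


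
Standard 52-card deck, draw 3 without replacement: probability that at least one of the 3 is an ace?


P(at least one) = 1 - P(none)
P(none) = (48/52) × (47/51) × (46/50) = 0.782624
P(at least one) = 1 - 0.782624 = 0.2174

P = 0.2174


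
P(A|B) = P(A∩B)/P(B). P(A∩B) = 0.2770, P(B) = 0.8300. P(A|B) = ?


P(A|B) = 0.2770/0.8300 = 0.3337

P(A|B) = 0.3337


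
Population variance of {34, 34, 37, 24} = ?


Mean = 32.2500
Squared deviations: 3.0625, 3.0625, 22.5625, 68.0625
Sum = 96.7500
Variance = 96.7500/4 = 24.1875

Variance = 24.1875


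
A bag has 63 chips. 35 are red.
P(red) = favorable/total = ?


P = 35/63 = 0.5556

P = 0.5556


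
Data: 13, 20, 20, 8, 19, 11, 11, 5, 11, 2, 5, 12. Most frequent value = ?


Frequencies: 2:1, 5:2, 8:1, 11:3, 12:1, 13:1, 19:1, 20:2
Max frequency = 3
Mode = 11

Mode = 11


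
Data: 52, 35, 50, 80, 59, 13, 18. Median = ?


Sorted: 13, 18, 35, 50, 52, 59, 80
n = 7 (odd)
Middle value = 50

Median = 50


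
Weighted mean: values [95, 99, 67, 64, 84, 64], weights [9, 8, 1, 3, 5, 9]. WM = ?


Numerator = 95*9 + 99*8 + 67*1 + 64*3 + 84*5 + 64*9 = 2902
Denominator = 9 + 8 + 1 + 3 + 5 + 9 = 35
WM = 2902/35 = 82.9143

WM = 82.9143


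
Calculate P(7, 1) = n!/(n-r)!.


P(7,1) = 7!/6!
= 5040/720
= 7

P(7,1) = 7


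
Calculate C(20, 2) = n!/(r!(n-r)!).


C(20,2) = 20!/(2! × 18!)
= 2432902008176640000/(2 × 6402373705728000)
= 190

C(20,2) = 190


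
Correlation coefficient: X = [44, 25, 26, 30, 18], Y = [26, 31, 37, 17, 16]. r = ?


Mean X = 28.6000, Mean Y = 25.4000
SD X = 8.616264, SD Y = 8.064738
Cov = 9.360000
r = 9.360000/(8.616264*8.064738) = 0.1347

r = 0.1347


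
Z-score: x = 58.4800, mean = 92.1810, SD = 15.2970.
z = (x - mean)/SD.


z = (58.4800 - 92.1810)/15.2970
= -33.7010/15.2970
= -2.2031

z = -2.2031


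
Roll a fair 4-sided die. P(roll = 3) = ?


Favorable outcomes (roll = 3): 1
Total outcomes = 4
P = 1/4 = 0.2500

P = 0.2500


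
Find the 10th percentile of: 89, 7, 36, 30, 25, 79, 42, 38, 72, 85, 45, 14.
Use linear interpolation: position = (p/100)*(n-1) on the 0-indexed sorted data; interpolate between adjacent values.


Sorted: 7, 14, 25, 30, 36, 38, 42, 45, 72, 79, 85, 89
n = 12
Index = 10/100 * 11 = 1.1000
Lower = data[1] = 14, Upper = data[2] = 25
P10 = 14 + 0.1000*(11) = 15.1000

P10 = 15.1000


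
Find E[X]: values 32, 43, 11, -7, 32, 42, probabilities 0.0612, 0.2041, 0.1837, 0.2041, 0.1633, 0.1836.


E[X] = 32*0.0612 + 43*0.2041 + 11*0.1837 - 7*0.2041 + 32*0.1633 + 42*0.1836
= 1.9584 + 8.7763 + 2.0207 - 1.4287 + 5.2256 + 7.7112
= 24.2635

E[X] = 24.2635


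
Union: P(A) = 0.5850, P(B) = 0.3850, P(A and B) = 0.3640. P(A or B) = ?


P(A∪B) = 0.5850 + 0.3850 - 0.3640
= 0.9700 - 0.3640
= 0.6060

P(A∪B) = 0.6060


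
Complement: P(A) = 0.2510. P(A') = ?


P(not A) = 1 - 0.2510 = 0.7490

P(not A) = 0.7490


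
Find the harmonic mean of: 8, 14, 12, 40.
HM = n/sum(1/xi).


Sum of reciprocals = 1/8 + 1/14 + 1/12 + 1/40 = 0.304762
HM = 4/0.304762 = 13.1250

HM = 13.1250


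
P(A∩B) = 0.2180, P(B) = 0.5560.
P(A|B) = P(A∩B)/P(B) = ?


P(A|B) = 0.2180/0.5560 = 0.3921

P(A|B) = 0.3921


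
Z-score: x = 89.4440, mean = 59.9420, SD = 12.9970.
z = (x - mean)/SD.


z = (89.4440 - 59.9420)/12.9970
= 29.5020/12.9970
= 2.2699

z = 2.2699


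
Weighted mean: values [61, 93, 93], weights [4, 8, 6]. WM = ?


Numerator = 61*4 + 93*8 + 93*6 = 1546
Denominator = 4 + 8 + 6 = 18
WM = 1546/18 = 85.8889

WM = 85.8889


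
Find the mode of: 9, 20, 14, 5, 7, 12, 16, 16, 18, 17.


Frequencies: 5:1, 7:1, 9:1, 12:1, 14:1, 16:2, 17:1, 18:1, 20:1
Max frequency = 2
Mode = 16

Mode = 16


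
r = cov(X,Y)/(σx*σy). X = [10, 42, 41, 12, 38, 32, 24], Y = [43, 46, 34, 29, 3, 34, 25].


Mean X = 28.4286, Mean Y = 30.5714
SD X = 12.396510, SD Y = 13.145962
Cov = -25.387755
r = -25.387755/(12.396510*13.145962) = -0.1558

r = -0.1558


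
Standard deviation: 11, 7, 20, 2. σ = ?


Mean = 10.0000
Variance = 43.5000
SD = sqrt(43.5000) = 6.5955

SD = 6.5955


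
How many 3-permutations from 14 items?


P(14,3) = 14!/11!
= 87178291200/39916800
= 2184

P(14,3) = 2184


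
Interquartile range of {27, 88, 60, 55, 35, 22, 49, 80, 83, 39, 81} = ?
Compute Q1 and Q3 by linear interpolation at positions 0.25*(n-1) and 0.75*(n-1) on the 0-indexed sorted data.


Sorted: 22, 27, 35, 39, 49, 55, 60, 80, 81, 83, 88
Q1 (25th %ile) = 37.0000
Q3 (75th %ile) = 80.5000
IQR = 80.5000 - 37.0000 = 43.5000

IQR = 43.5000


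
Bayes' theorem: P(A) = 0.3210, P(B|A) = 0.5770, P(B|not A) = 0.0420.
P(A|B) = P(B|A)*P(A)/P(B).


P(B) = P(B|A)*P(A) + P(B|A')*P(A')
= 0.5770*0.3210 + 0.0420*0.6790
= 0.185217 + 0.028518 = 0.213735
P(A|B) = 0.185217/0.213735 = 0.8666

P(A|B) = 0.8666


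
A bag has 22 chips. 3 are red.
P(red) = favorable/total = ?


P = 3/22 = 0.1364

P = 0.1364


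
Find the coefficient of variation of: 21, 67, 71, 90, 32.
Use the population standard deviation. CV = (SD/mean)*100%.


Mean = 56.2000
SD = 25.7014
CV = (25.7014/56.2000)*100 = 45.7320%

CV = 45.7320%


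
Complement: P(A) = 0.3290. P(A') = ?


P(not A) = 1 - 0.3290 = 0.6710

P(not A) = 0.6710


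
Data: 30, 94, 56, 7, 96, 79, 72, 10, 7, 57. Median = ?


Sorted: 7, 7, 10, 30, 56, 57, 72, 79, 94, 96
n = 10 (even)
Middle values: 56 and 57
Median = (56+57)/2 = 56.5000

Median = 56.5000


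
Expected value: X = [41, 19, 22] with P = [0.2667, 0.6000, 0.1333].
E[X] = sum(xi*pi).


E[X] = 41*0.2667 + 19*0.6000 + 22*0.1333
= 10.9347 + 11.4000 + 2.9326
= 25.2673

E[X] = 25.2673


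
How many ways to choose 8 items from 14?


C(14,8) = 14!/(8! × 6!)
= 87178291200/(40320 × 720)
= 3003

C(14,8) = 3003


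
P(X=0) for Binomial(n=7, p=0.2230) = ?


C(7,0) = 1
p^0 = 1.000000
(1-p)^7 = 0.170981
P = 1 * 1.000000 * 0.170981 = 0.1710

P(X=0) = 0.1710


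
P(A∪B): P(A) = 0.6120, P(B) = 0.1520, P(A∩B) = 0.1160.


P(A∪B) = 0.6120 + 0.1520 - 0.1160
= 0.7640 - 0.1160
= 0.6480

P(A∪B) = 0.6480


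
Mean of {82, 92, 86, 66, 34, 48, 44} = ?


Sum = 82 + 92 + 86 + 66 + 34 + 48 + 44 = 452
n = 7
Mean = 452/7 = 64.5714

Mean = 64.5714


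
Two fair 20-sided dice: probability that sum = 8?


Total outcomes = 20×20 = 400
Favorable (sum = 8): 7
P = 7/400 = 0.0175

P = 0.0175


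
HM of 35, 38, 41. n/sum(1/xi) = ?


Sum of reciprocals = 1/35 + 1/38 + 1/41 = 0.079277
HM = 3/0.079277 = 37.8418

HM = 37.8418


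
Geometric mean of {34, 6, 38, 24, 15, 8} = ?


Product = 34 × 6 × 38 × 24 × 15 × 8 = 22325760
GM = 22325760^(1/6) = 16.7804

GM = 16.7804


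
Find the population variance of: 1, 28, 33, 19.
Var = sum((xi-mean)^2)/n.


Mean = 20.2500
Squared deviations: 370.5625, 60.0625, 162.5625, 1.5625
Sum = 594.7500
Variance = 594.7500/4 = 148.6875

Variance = 148.6875


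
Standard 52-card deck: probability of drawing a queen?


4 queens in 52 cards
P = 4/52 = 0.0769

P = 0.0769


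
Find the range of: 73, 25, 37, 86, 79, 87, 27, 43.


Max = 87, Min = 25
Range = 87 - 25 = 62

Range = 62


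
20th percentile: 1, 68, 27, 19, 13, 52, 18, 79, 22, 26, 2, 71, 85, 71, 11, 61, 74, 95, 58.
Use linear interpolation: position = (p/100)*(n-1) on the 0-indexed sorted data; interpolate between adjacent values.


Sorted: 1, 2, 11, 13, 18, 19, 22, 26, 27, 52, 58, 61, 68, 71, 71, 74, 79, 85, 95
n = 19
Index = 20/100 * 18 = 3.6000
Lower = data[3] = 13, Upper = data[4] = 18
P20 = 13 + 0.6000*(5) = 16.0000

P20 = 16.0000


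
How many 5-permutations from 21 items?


P(21,5) = 21!/16!
= 51090942171709440000/20922789888000
= 2441880

P(21,5) = 2441880


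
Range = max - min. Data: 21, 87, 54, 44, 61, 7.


Max = 87, Min = 7
Range = 87 - 7 = 80

Range = 80


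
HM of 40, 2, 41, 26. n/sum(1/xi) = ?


Sum of reciprocals = 1/40 + 1/2 + 1/41 + 1/26 = 0.587852
HM = 4/0.587852 = 6.8044

HM = 6.8044


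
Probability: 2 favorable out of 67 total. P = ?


P = 2/67 = 0.0299

P = 0.0299


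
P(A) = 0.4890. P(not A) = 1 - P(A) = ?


P(not A) = 1 - 0.4890 = 0.5110

P(not A) = 0.5110


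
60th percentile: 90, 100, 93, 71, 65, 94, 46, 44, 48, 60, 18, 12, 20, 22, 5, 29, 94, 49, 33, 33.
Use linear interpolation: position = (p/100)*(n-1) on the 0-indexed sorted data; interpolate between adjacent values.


Sorted: 5, 12, 18, 20, 22, 29, 33, 33, 44, 46, 48, 49, 60, 65, 71, 90, 93, 94, 94, 100
n = 20
Index = 60/100 * 19 = 11.4000
Lower = data[11] = 49, Upper = data[12] = 60
P60 = 49 + 0.4000*(11) = 53.4000

P60 = 53.4000


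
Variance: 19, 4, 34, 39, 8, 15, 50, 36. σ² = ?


Mean = 25.6250
Squared deviations: 43.8906, 467.6406, 70.1406, 178.8906, 310.6406, 112.8906, 594.1406, 107.6406
Sum = 1885.8750
Variance = 1885.8750/8 = 235.7344

Variance = 235.7344


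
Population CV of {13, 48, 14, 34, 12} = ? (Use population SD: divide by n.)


Mean = 24.2000
SD = 14.4278
CV = (14.4278/24.2000)*100 = 59.6188%

CV = 59.6188%


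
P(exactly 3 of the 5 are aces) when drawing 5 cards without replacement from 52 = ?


Hypergeometric: P(X=3) = C(4,3)·C(48,2) / C(52,5)
= 4 × 1128 / 2598960
= 4512/2598960 = 0.0017

P = 0.0017


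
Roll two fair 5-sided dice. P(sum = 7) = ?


Total outcomes = 5×5 = 25
Favorable (sum = 7): 4
P = 4/25 = 0.1600

P = 0.1600


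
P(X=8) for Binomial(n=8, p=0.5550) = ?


C(8,8) = 1
p^8 = 0.009002
(1-p)^0 = 1.000000
P = 1 * 0.009002 * 1.000000 = 0.0090

P(X=8) = 0.0090


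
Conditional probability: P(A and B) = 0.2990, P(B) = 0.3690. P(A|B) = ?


P(A|B) = 0.2990/0.3690 = 0.8103

P(A|B) = 0.8103


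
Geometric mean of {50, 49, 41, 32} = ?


Product = 50 × 49 × 41 × 32 = 3214400
GM = 3214400^(1/4) = 42.3424

GM = 42.3424


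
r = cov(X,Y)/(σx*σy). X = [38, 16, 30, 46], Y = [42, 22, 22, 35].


Mean X = 32.5000, Mean Y = 30.2500
SD X = 11.079260, SD Y = 8.613217
Cov = 71.375000
r = 71.375000/(11.079260*8.613217) = 0.7479

r = 0.7479


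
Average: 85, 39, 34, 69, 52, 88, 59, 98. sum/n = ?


Sum = 85 + 39 + 34 + 69 + 52 + 88 + 59 + 98 = 524
n = 8
Mean = 524/8 = 65.5000

Mean = 65.5000


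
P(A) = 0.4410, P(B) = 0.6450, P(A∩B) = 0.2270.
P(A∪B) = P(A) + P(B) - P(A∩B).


P(A∪B) = 0.4410 + 0.6450 - 0.2270
= 1.0860 - 0.2270
= 0.8590

P(A∪B) = 0.8590


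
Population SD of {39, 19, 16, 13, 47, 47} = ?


Mean = 30.1667
Variance = 210.8056
SD = sqrt(210.8056) = 14.5191

SD = 14.5191


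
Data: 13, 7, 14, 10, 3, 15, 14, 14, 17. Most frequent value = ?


Frequencies: 3:1, 7:1, 10:1, 13:1, 14:3, 15:1, 17:1
Max frequency = 3
Mode = 14

Mode = 14


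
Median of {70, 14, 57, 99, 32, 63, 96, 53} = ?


Sorted: 14, 32, 53, 57, 63, 70, 96, 99
n = 8 (even)
Middle values: 57 and 63
Median = (57+63)/2 = 60.0000

Median = 60.0000


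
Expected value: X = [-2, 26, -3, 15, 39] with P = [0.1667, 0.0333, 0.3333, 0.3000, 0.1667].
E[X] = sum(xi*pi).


E[X] = -2*0.1667 + 26*0.0333 - 3*0.3333 + 15*0.3000 + 39*0.1667
= -0.3334 + 0.8658 - 0.9999 + 4.5000 + 6.5013
= 10.5338

E[X] = 10.5338


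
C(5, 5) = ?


C(5,5) = 5!/(5! × 0!)
= 120/(120 × 1)
= 1

C(5,5) = 1


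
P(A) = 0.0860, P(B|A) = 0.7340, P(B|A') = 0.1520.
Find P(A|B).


P(B) = P(B|A)*P(A) + P(B|A')*P(A')
= 0.7340*0.0860 + 0.1520*0.9140
= 0.063124 + 0.138928 = 0.202052
P(A|B) = 0.063124/0.202052 = 0.3124

P(A|B) = 0.3124


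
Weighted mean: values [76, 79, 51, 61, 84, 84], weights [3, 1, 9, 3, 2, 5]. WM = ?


Numerator = 76*3 + 79*1 + 51*9 + 61*3 + 84*2 + 84*5 = 1537
Denominator = 3 + 1 + 9 + 3 + 2 + 5 = 23
WM = 1537/23 = 66.8261

WM = 66.8261


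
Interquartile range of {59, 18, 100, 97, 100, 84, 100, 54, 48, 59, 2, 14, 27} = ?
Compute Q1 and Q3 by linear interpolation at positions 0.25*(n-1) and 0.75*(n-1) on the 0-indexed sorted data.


Sorted: 2, 14, 18, 27, 48, 54, 59, 59, 84, 97, 100, 100, 100
Q1 (25th %ile) = 27.0000
Q3 (75th %ile) = 97.0000
IQR = 97.0000 - 27.0000 = 70.0000

IQR = 70.0000


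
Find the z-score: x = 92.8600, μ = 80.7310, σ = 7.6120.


z = (92.8600 - 80.7310)/7.6120
= 12.1290/7.6120
= 1.5934

z = 1.5934


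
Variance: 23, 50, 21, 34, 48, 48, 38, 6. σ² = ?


Mean = 33.5000
Squared deviations: 110.2500, 272.2500, 156.2500, 0.2500, 210.2500, 210.2500, 20.2500, 756.2500
Sum = 1736.0000
Variance = 1736.0000/8 = 217.0000

Variance = 217.0000


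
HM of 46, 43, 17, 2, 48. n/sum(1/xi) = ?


Sum of reciprocals = 1/46 + 1/43 + 1/17 + 1/2 + 1/48 = 0.624652
HM = 5/0.624652 = 8.0045

HM = 8.0045


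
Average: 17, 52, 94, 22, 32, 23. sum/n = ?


Sum = 17 + 52 + 94 + 22 + 32 + 23 = 240
n = 6
Mean = 240/6 = 40.0000

Mean = 40.0000


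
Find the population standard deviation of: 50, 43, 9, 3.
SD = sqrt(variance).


Mean = 26.2500
Variance = 420.6875
SD = sqrt(420.6875) = 20.5107

SD = 20.5107


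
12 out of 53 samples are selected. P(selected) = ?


P = 12/53 = 0.2264

P = 0.2264


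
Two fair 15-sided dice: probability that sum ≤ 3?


Total outcomes = 15×15 = 225
Favorable (sum ≤ 3): 3
P = 3/225 = 0.0133

P = 0.0133


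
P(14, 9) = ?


P(14,9) = 14!/5!
= 87178291200/120
= 726485760

P(14,9) = 726485760


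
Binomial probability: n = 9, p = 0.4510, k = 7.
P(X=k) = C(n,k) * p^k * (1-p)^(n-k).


C(9,7) = 36
p^7 = 0.003795
(1-p)^2 = 0.301401
P = 36 * 0.003795 * 0.301401 = 0.0412

P(X=7) = 0.0412


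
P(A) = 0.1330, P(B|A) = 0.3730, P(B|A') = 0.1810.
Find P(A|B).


P(B) = P(B|A)*P(A) + P(B|A')*P(A')
= 0.3730*0.1330 + 0.1810*0.8670
= 0.049609 + 0.156927 = 0.206536
P(A|B) = 0.049609/0.206536 = 0.2402

P(A|B) = 0.2402


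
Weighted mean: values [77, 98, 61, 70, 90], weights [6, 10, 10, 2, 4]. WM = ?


Numerator = 77*6 + 98*10 + 61*10 + 70*2 + 90*4 = 2552
Denominator = 6 + 10 + 10 + 2 + 4 = 32
WM = 2552/32 = 79.7500

WM = 79.7500


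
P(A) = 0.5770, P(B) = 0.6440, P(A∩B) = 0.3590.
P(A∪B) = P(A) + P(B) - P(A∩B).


P(A∪B) = 0.5770 + 0.6440 - 0.3590
= 1.2210 - 0.3590
= 0.8620

P(A∪B) = 0.8620


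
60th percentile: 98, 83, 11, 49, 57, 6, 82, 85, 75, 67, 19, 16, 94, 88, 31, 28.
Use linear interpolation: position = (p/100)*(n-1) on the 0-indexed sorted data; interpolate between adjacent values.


Sorted: 6, 11, 16, 19, 28, 31, 49, 57, 67, 75, 82, 83, 85, 88, 94, 98
n = 16
Index = 60/100 * 15 = 9.0000
Lower = data[9] = 75, Upper = data[10] = 82
P60 = 75 + 0*(7) = 75.0000

P60 = 75.0000


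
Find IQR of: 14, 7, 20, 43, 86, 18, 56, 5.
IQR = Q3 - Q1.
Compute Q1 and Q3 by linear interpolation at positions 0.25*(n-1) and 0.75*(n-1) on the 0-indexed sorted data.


Sorted: 5, 7, 14, 18, 20, 43, 56, 86
Q1 (25th %ile) = 12.2500
Q3 (75th %ile) = 46.2500
IQR = 46.2500 - 12.2500 = 34.0000

IQR = 34.0000


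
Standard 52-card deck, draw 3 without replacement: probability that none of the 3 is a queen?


P(no queens) = (48/52) × (47/51) × (46/50)
= 0.7826

P = 0.7826


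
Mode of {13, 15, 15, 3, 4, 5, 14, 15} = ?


Frequencies: 3:1, 4:1, 5:1, 13:1, 14:1, 15:3
Max frequency = 3
Mode = 15

Mode = 15


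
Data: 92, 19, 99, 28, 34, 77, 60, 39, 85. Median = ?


Sorted: 19, 28, 34, 39, 60, 77, 85, 92, 99
n = 9 (odd)
Middle value = 60

Median = 60


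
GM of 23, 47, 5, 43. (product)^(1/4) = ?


Product = 23 × 47 × 5 × 43 = 232415
GM = 232415^(1/4) = 21.9566

GM = 21.9566


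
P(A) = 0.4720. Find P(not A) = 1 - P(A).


P(not A) = 1 - 0.4720 = 0.5280

P(not A) = 0.5280


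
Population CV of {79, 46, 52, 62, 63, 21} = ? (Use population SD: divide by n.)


Mean = 53.8333
SD = 17.9203
CV = (17.9203/53.8333)*100 = 33.2886%

CV = 33.2886%


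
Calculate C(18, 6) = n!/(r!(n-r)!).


C(18,6) = 18!/(6! × 12!)
= 6402373705728000/(720 × 479001600)
= 18564

C(18,6) = 18564


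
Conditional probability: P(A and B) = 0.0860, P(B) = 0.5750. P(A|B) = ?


P(A|B) = 0.0860/0.5750 = 0.1496

P(A|B) = 0.1496


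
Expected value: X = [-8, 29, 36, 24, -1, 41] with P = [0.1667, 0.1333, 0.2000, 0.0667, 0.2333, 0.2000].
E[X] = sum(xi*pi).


E[X] = -8*0.1667 + 29*0.1333 + 36*0.2000 + 24*0.0667 - 1*0.2333 + 41*0.2000
= -1.3336 + 3.8657 + 7.2000 + 1.6008 - 0.2333 + 8.2000
= 19.2996

E[X] = 19.2996


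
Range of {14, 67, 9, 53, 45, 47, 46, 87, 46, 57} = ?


Max = 87, Min = 9
Range = 87 - 9 = 78

Range = 78


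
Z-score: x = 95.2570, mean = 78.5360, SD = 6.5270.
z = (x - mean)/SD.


z = (95.2570 - 78.5360)/6.5270
= 16.7210/6.5270
= 2.5618

z = 2.5618


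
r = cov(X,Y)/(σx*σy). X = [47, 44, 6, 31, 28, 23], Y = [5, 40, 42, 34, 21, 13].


Mean X = 29.8333, Mean Y = 25.8333
SD X = 13.631051, SD Y = 13.849388
Cov = -72.694444
r = -72.694444/(13.631051*13.849388) = -0.3851

r = -0.3851


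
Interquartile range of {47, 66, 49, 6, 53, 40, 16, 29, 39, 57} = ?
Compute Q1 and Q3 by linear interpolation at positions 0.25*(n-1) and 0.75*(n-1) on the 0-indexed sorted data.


Sorted: 6, 16, 29, 39, 40, 47, 49, 53, 57, 66
Q1 (25th %ile) = 31.5000
Q3 (75th %ile) = 52.0000
IQR = 52.0000 - 31.5000 = 20.5000

IQR = 20.5000


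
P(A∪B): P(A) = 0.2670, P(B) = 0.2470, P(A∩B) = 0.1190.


P(A∪B) = 0.2670 + 0.2470 - 0.1190
= 0.5140 - 0.1190
= 0.3950

P(A∪B) = 0.3950


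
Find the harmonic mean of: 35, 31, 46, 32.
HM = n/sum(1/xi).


Sum of reciprocals = 1/35 + 1/31 + 1/46 + 1/32 = 0.113819
HM = 4/0.113819 = 35.1436

HM = 35.1436


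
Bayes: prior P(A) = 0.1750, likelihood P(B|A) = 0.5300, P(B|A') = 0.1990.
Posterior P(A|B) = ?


P(B) = P(B|A)*P(A) + P(B|A')*P(A')
= 0.5300*0.1750 + 0.1990*0.8250
= 0.092750 + 0.164175 = 0.256925
P(A|B) = 0.092750/0.256925 = 0.3610

P(A|B) = 0.3610


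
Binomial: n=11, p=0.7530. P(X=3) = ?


C(11,3) = 165
p^3 = 0.426958
(1-p)^8 = 1.385401e-05
P = 165 * 0.426958 * 1.385401e-05 = 0.0010

P(X=3) = 0.0010


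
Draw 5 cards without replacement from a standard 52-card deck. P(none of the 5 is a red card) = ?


P(no red cards) = (26/52) × (25/51) × (24/50) × (23/49) × (22/48)
= 0.0253

P = 0.0253


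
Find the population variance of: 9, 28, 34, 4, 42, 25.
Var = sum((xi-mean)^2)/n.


Mean = 23.6667
Squared deviations: 215.1111, 18.7778, 106.7778, 386.7778, 336.1111, 1.7778
Sum = 1065.3333
Variance = 1065.3333/6 = 177.5556

Variance = 177.5556


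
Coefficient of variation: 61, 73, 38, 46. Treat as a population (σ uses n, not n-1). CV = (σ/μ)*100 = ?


Mean = 54.5000
SD = 13.5000
CV = (13.5000/54.5000)*100 = 24.7706%

CV = 24.7706%


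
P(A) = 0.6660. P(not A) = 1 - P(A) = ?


P(not A) = 1 - 0.6660 = 0.3340

P(not A) = 0.3340


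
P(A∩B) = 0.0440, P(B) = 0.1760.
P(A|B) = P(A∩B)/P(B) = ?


P(A|B) = 0.0440/0.1760 = 0.2500

P(A|B) = 0.2500


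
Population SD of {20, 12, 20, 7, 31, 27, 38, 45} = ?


Mean = 25.0000
Variance = 144.0000
SD = sqrt(144.0000) = 12.0000

SD = 12.0000


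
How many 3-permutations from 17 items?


P(17,3) = 17!/14!
= 355687428096000/87178291200
= 4080

P(17,3) = 4080


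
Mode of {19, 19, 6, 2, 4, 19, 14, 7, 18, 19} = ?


Frequencies: 2:1, 4:1, 6:1, 7:1, 14:1, 18:1, 19:4
Max frequency = 4
Mode = 19

Mode = 19


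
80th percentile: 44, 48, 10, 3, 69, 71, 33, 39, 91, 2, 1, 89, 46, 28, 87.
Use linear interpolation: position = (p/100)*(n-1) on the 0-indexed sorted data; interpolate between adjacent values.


Sorted: 1, 2, 3, 10, 28, 33, 39, 44, 46, 48, 69, 71, 87, 89, 91
n = 15
Index = 80/100 * 14 = 11.2000
Lower = data[11] = 71, Upper = data[12] = 87
P80 = 71 + 0.2000*(16) = 74.2000

P80 = 74.2000


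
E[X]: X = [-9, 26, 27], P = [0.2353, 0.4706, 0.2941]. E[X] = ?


E[X] = -9*0.2353 + 26*0.4706 + 27*0.2941
= -2.1177 + 12.2356 + 7.9407
= 18.0586

E[X] = 18.0586


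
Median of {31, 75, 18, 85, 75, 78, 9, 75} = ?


Sorted: 9, 18, 31, 75, 75, 75, 78, 85
n = 8 (even)
Middle values: 75 and 75
Median = (75+75)/2 = 75.0000

Median = 75.0000


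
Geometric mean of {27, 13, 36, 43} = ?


Product = 27 × 13 × 36 × 43 = 543348
GM = 543348^(1/4) = 27.1500

GM = 27.1500


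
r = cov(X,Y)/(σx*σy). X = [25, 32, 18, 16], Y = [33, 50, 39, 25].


Mean X = 22.7500, Mean Y = 36.7500
SD X = 6.299802, SD Y = 9.120718
Cov = 45.687500
r = 45.687500/(6.299802*9.120718) = 0.7951

r = 0.7951


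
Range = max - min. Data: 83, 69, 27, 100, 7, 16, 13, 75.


Max = 100, Min = 7
Range = 100 - 7 = 93

Range = 93


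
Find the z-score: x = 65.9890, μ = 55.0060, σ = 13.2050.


z = (65.9890 - 55.0060)/13.2050
= 10.9830/13.2050
= 0.8317

z = 0.8317


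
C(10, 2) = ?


C(10,2) = 10!/(2! × 8!)
= 3628800/(2 × 40320)
= 45

C(10,2) = 45


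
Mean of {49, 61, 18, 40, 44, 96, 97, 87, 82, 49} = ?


Sum = 49 + 61 + 18 + 40 + 44 + 96 + 97 + 87 + 82 + 49 = 623
n = 10
Mean = 623/10 = 62.3000

Mean = 62.3000


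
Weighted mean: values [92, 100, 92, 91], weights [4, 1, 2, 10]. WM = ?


Numerator = 92*4 + 100*1 + 92*2 + 91*10 = 1562
Denominator = 4 + 1 + 2 + 10 = 17
WM = 1562/17 = 91.8824

WM = 91.8824


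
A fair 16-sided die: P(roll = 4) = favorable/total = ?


Favorable outcomes (roll = 4): 1
Total outcomes = 16
P = 1/16 = 0.0625

P = 0.0625


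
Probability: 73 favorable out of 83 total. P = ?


P = 73/83 = 0.8795

P = 0.8795


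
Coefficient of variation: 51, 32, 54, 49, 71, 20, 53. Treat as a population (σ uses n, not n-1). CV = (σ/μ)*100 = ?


Mean = 47.1429
SD = 15.2824
CV = (15.2824/47.1429)*100 = 32.4172%

CV = 32.4172%


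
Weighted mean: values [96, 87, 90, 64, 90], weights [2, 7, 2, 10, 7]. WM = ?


Numerator = 96*2 + 87*7 + 90*2 + 64*10 + 90*7 = 2251
Denominator = 2 + 7 + 2 + 10 + 7 = 28
WM = 2251/28 = 80.3929

WM = 80.3929


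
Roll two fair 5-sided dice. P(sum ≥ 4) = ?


Total outcomes = 5×5 = 25
Favorable (sum ≥ 4): 22
P = 22/25 = 0.8800

P = 0.8800


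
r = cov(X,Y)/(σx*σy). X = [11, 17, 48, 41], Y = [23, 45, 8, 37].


Mean X = 29.2500, Mean Y = 28.2500
SD X = 15.594470, SD Y = 14.095655
Cov = -96.562500
r = -96.562500/(15.594470*14.095655) = -0.4393

r = -0.4393


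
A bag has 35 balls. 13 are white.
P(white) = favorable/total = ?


P = 13/35 = 0.3714

P = 0.3714


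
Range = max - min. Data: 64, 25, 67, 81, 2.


Max = 81, Min = 2
Range = 81 - 2 = 79

Range = 79


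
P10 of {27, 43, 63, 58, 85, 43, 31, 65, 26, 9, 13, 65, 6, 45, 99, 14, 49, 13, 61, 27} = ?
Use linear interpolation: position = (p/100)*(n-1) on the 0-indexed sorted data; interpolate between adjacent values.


Sorted: 6, 9, 13, 13, 14, 26, 27, 27, 31, 43, 43, 45, 49, 58, 61, 63, 65, 65, 85, 99
n = 20
Index = 10/100 * 19 = 1.9000
Lower = data[1] = 9, Upper = data[2] = 13
P10 = 9 + 0.9000*(4) = 12.6000

P10 = 12.6000


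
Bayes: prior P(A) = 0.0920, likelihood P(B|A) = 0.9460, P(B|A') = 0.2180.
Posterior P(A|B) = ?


P(B) = P(B|A)*P(A) + P(B|A')*P(A')
= 0.9460*0.0920 + 0.2180*0.9080
= 0.087032 + 0.197944 = 0.284976
P(A|B) = 0.087032/0.284976 = 0.3054

P(A|B) = 0.3054


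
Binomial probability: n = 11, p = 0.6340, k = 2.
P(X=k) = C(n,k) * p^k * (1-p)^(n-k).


C(11,2) = 55
p^2 = 0.401956
(1-p)^9 = 0.000118
P = 55 * 0.401956 * 0.000118 = 0.0026

P(X=2) = 0.0026


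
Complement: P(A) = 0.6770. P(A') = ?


P(not A) = 1 - 0.6770 = 0.3230

P(not A) = 0.3230


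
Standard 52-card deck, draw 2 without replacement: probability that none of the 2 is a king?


P(no kings) = (48/52) × (47/51)
= 0.8507

P = 0.8507


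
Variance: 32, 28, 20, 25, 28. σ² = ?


Mean = 26.6000
Squared deviations: 29.1600, 1.9600, 43.5600, 2.5600, 1.9600
Sum = 79.2000
Variance = 79.2000/5 = 15.8400

Variance = 15.8400


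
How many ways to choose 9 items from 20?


C(20,9) = 20!/(9! × 11!)
= 2432902008176640000/(362880 × 39916800)
= 167960

C(20,9) = 167960


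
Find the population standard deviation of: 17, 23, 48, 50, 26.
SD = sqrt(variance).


Mean = 32.8000
Variance = 183.7600
SD = sqrt(183.7600) = 13.5558

SD = 13.5558


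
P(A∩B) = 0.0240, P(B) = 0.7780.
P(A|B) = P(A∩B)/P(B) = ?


P(A|B) = 0.0240/0.7780 = 0.0308

P(A|B) = 0.0308


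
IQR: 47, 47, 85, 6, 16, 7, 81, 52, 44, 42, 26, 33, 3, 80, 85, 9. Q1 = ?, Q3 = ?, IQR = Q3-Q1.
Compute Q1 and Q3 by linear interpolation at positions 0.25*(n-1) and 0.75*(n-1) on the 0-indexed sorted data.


Sorted: 3, 6, 7, 9, 16, 26, 33, 42, 44, 47, 47, 52, 80, 81, 85, 85
Q1 (25th %ile) = 14.2500
Q3 (75th %ile) = 59.0000
IQR = 59.0000 - 14.2500 = 44.7500

IQR = 44.7500


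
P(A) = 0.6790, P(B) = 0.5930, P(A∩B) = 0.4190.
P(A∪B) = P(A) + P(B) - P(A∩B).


P(A∪B) = 0.6790 + 0.5930 - 0.4190
= 1.2720 - 0.4190
= 0.8530

P(A∪B) = 0.8530


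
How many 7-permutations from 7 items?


P(7,7) = 7!/0!
= 5040/1
= 5040

P(7,7) = 5040


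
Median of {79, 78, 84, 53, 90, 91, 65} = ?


Sorted: 53, 65, 78, 79, 84, 90, 91
n = 7 (odd)
Middle value = 79

Median = 79


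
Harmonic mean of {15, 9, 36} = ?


Sum of reciprocals = 1/15 + 1/9 + 1/36 = 0.205556
HM = 3/0.205556 = 14.5946

HM = 14.5946


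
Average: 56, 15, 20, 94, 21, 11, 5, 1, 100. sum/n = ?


Sum = 56 + 15 + 20 + 94 + 21 + 11 + 5 + 1 + 100 = 323
n = 9
Mean = 323/9 = 35.8889

Mean = 35.8889


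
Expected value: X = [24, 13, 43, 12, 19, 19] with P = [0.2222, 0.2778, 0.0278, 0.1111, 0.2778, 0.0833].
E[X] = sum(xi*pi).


E[X] = 24*0.2222 + 13*0.2778 + 43*0.0278 + 12*0.1111 + 19*0.2778 + 19*0.0833
= 5.3328 + 3.6114 + 1.1954 + 1.3332 + 5.2782 + 1.5827
= 18.3337

E[X] = 18.3337


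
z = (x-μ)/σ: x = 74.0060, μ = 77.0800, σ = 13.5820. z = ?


z = (74.0060 - 77.0800)/13.5820
= -3.0740/13.5820
= -0.2263

z = -0.2263


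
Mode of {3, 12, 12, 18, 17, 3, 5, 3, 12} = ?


Frequencies: 3:3, 5:1, 12:3, 17:1, 18:1
Max frequency = 3
Mode = 3, 12

Mode = 3, 12


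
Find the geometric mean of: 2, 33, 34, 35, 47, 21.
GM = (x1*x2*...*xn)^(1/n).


Product = 2 × 33 × 34 × 35 × 47 × 21 = 77518980
GM = 77518980^(1/6) = 20.6491

GM = 20.6491


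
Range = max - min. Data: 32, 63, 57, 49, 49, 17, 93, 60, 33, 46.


Max = 93, Min = 17
Range = 93 - 17 = 76

Range = 76


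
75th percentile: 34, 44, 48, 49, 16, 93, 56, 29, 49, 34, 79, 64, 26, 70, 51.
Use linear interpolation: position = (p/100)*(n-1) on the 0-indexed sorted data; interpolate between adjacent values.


Sorted: 16, 26, 29, 34, 34, 44, 48, 49, 49, 51, 56, 64, 70, 79, 93
n = 15
Index = 75/100 * 14 = 10.5000
Lower = data[10] = 56, Upper = data[11] = 64
P75 = 56 + 0.5000*(8) = 60.0000

P75 = 60.0000


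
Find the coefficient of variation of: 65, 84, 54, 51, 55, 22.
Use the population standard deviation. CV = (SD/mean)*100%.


Mean = 55.1667
SD = 18.4699
CV = (18.4699/55.1667)*100 = 33.4803%

CV = 33.4803%


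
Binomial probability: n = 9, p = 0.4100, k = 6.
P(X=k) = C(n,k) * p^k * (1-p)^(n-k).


C(9,6) = 84
p^6 = 0.004750
(1-p)^3 = 0.205379
P = 84 * 0.004750 * 0.205379 = 0.0819

P(X=6) = 0.0819


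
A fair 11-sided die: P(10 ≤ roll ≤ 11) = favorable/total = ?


Favorable outcomes (10 ≤ roll ≤ 11): 2
Total outcomes = 11
P = 2/11 = 0.1818

P = 0.1818


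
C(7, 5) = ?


C(7,5) = 7!/(5! × 2!)
= 5040/(120 × 2)
= 21

C(7,5) = 21


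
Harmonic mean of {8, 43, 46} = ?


Sum of reciprocals = 1/8 + 1/43 + 1/46 = 0.169995
HM = 3/0.169995 = 17.6476

HM = 17.6476


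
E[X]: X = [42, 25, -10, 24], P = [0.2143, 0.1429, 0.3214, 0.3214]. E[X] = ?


E[X] = 42*0.2143 + 25*0.1429 - 10*0.3214 + 24*0.3214
= 9.0006 + 3.5725 - 3.2140 + 7.7136
= 17.0727

E[X] = 17.0727


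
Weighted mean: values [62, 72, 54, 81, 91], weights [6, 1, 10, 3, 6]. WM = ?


Numerator = 62*6 + 72*1 + 54*10 + 81*3 + 91*6 = 1773
Denominator = 6 + 1 + 10 + 3 + 6 = 26
WM = 1773/26 = 68.1923

WM = 68.1923


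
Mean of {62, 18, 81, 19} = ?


Sum = 62 + 18 + 81 + 19 = 180
n = 4
Mean = 180/4 = 45.0000

Mean = 45.0000


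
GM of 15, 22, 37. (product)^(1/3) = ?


Product = 15 × 22 × 37 = 12210
GM = 12210^(1/3) = 23.0271

GM = 23.0271


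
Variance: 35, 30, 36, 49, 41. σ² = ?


Mean = 38.2000
Squared deviations: 10.2400, 67.2400, 4.8400, 116.6400, 7.8400
Sum = 206.8000
Variance = 206.8000/5 = 41.3600

Variance = 41.3600


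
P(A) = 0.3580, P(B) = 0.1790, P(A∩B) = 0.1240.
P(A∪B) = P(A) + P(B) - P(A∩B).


P(A∪B) = 0.3580 + 0.1790 - 0.1240
= 0.5370 - 0.1240
= 0.4130

P(A∪B) = 0.4130


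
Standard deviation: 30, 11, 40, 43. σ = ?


Mean = 31.0000
Variance = 156.5000
SD = sqrt(156.5000) = 12.5100

SD = 12.5100


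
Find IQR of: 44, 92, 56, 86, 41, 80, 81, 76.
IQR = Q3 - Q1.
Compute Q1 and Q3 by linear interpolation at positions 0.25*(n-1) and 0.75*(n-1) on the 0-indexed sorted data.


Sorted: 41, 44, 56, 76, 80, 81, 86, 92
Q1 (25th %ile) = 53.0000
Q3 (75th %ile) = 82.2500
IQR = 82.2500 - 53.0000 = 29.2500

IQR = 29.2500


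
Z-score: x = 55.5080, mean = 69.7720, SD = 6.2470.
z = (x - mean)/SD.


z = (55.5080 - 69.7720)/6.2470
= -14.2640/6.2470
= -2.2833

z = -2.2833


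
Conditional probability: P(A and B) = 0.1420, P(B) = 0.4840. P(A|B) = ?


P(A|B) = 0.1420/0.4840 = 0.2934

P(A|B) = 0.2934


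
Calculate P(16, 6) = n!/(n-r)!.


P(16,6) = 16!/10!
= 20922789888000/3628800
= 5765760

P(16,6) = 5765760


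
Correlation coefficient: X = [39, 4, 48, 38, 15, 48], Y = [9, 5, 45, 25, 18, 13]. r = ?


Mean X = 32.0000, Mean Y = 19.1667
SD X = 16.683325, SD Y = 13.196169
Cov = 115.833333
r = 115.833333/(16.683325*13.196169) = 0.5261

r = 0.5261


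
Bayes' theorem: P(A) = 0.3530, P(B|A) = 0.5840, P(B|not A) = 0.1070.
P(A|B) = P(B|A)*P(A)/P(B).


P(B) = P(B|A)*P(A) + P(B|A')*P(A')
= 0.5840*0.3530 + 0.1070*0.6470
= 0.206152 + 0.069229 = 0.275381
P(A|B) = 0.206152/0.275381 = 0.7486

P(A|B) = 0.7486


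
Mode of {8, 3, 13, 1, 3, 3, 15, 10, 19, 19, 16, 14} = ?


Frequencies: 1:1, 3:3, 8:1, 10:1, 13:1, 14:1, 15:1, 16:1, 19:2
Max frequency = 3
Mode = 3

Mode = 3


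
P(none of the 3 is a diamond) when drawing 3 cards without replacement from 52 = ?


P(no diamonds) = (39/52) × (38/51) × (37/50)
= 0.4135

P = 0.4135


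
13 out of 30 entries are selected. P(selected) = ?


P = 13/30 = 0.4333

P = 0.4333


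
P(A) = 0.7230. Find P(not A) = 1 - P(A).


P(not A) = 1 - 0.7230 = 0.2770

P(not A) = 0.2770


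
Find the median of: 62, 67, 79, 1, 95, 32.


Sorted: 1, 32, 62, 67, 79, 95
n = 6 (even)
Middle values: 62 and 67
Median = (62+67)/2 = 64.5000

Median = 64.5000


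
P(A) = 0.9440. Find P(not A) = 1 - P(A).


P(not A) = 1 - 0.9440 = 0.0560

P(not A) = 0.0560


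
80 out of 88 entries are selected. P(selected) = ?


P = 80/88 = 0.9091

P = 0.9091


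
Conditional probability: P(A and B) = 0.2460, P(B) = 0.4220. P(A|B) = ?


P(A|B) = 0.2460/0.4220 = 0.5829

P(A|B) = 0.5829


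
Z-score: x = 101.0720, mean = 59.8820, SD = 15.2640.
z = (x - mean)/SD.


z = (101.0720 - 59.8820)/15.2640
= 41.1900/15.2640
= 2.6985

z = 2.6985


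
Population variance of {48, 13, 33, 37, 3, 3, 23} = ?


Mean = 22.8571
Squared deviations: 632.1633, 97.1633, 102.8776, 200.0204, 394.3061, 394.3061, 0.0204
Sum = 1820.8571
Variance = 1820.8571/7 = 260.1224

Variance = 260.1224


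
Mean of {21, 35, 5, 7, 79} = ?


Sum = 21 + 35 + 5 + 7 + 79 = 147
n = 5
Mean = 147/5 = 29.4000

Mean = 29.4000


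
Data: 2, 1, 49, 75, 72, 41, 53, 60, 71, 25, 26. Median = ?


Sorted: 1, 2, 25, 26, 41, 49, 53, 60, 71, 72, 75
n = 11 (odd)
Middle value = 49

Median = 49


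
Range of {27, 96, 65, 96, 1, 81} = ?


Max = 96, Min = 1
Range = 96 - 1 = 95

Range = 95


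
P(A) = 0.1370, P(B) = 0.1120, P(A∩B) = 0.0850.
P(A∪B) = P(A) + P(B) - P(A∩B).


P(A∪B) = 0.1370 + 0.1120 - 0.0850
= 0.2490 - 0.0850
= 0.1640

P(A∪B) = 0.1640


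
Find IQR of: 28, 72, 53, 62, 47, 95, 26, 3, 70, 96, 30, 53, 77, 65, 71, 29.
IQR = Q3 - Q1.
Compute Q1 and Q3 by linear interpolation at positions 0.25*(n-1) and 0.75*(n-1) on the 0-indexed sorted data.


Sorted: 3, 26, 28, 29, 30, 47, 53, 53, 62, 65, 70, 71, 72, 77, 95, 96
Q1 (25th %ile) = 29.7500
Q3 (75th %ile) = 71.2500
IQR = 71.2500 - 29.7500 = 41.5000

IQR = 41.5000


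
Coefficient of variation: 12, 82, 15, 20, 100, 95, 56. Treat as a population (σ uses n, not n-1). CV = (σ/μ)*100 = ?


Mean = 54.2857
SD = 35.9075
CV = (35.9075/54.2857)*100 = 66.1454%

CV = 66.1454%


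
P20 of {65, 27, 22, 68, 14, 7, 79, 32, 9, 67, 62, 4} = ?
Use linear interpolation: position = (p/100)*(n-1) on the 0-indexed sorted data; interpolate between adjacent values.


Sorted: 4, 7, 9, 14, 22, 27, 32, 62, 65, 67, 68, 79
n = 12
Index = 20/100 * 11 = 2.2000
Lower = data[2] = 9, Upper = data[3] = 14
P20 = 9 + 0.2000*(5) = 10.0000

P20 = 10.0000


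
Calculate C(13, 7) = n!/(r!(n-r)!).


C(13,7) = 13!/(7! × 6!)
= 6227020800/(5040 × 720)
= 1716

C(13,7) = 1716


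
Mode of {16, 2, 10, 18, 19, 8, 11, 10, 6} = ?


Frequencies: 2:1, 6:1, 8:1, 10:2, 11:1, 16:1, 18:1, 19:1
Max frequency = 2
Mode = 10

Mode = 10


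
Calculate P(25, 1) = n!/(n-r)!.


P(25,1) = 25!/24!
= 15511210043330985984000000/620448401733239439360000
= 25

P(25,1) = 25


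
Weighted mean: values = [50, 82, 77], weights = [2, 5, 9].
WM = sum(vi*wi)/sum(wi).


Numerator = 50*2 + 82*5 + 77*9 = 1203
Denominator = 2 + 5 + 9 = 16
WM = 1203/16 = 75.1875

WM = 75.1875


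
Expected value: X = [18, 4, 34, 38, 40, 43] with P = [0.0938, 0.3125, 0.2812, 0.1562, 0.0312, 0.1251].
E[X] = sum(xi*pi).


E[X] = 18*0.0938 + 4*0.3125 + 34*0.2812 + 38*0.1562 + 40*0.0312 + 43*0.1251
= 1.6884 + 1.2500 + 9.5608 + 5.9356 + 1.2480 + 5.3793
= 25.0621

E[X] = 25.0621


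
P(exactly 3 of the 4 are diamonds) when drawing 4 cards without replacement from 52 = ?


Hypergeometric: P(X=3) = C(13,3)·C(39,1) / C(52,4)
= 286 × 39 / 270725
= 11154/270725 = 0.0412

P = 0.0412


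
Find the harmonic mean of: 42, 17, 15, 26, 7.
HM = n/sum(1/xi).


Sum of reciprocals = 1/42 + 1/17 + 1/15 + 1/26 + 1/7 = 0.330618
HM = 5/0.330618 = 15.1232

HM = 15.1232


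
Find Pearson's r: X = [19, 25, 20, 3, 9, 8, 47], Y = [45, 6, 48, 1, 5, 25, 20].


Mean X = 18.7143, Mean Y = 21.4286
SD X = 13.614218, SD Y = 17.735011
Cov = 49.408163
r = 49.408163/(13.614218*17.735011) = 0.2046

r = 0.2046


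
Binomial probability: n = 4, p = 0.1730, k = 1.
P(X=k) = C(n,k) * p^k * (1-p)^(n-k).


C(4,1) = 4
p^1 = 0.173000
(1-p)^3 = 0.565609
P = 4 * 0.173000 * 0.565609 = 0.3914

P(X=1) = 0.3914


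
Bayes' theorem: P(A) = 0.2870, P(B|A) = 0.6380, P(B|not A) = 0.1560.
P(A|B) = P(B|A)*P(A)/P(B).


P(B) = P(B|A)*P(A) + P(B|A')*P(A')
= 0.6380*0.2870 + 0.1560*0.7130
= 0.183106 + 0.111228 = 0.294334
P(A|B) = 0.183106/0.294334 = 0.6221

P(A|B) = 0.6221


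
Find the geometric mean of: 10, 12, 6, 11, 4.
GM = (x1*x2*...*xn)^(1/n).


Product = 10 × 12 × 6 × 11 × 4 = 31680
GM = 31680^(1/5) = 7.9462

GM = 7.9462


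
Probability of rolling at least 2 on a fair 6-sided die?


Favorable outcomes (roll ≥ 2): 5
Total outcomes = 6
P = 5/6 = 0.8333

P = 0.8333


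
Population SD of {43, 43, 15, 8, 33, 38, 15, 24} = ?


Mean = 27.3750
Variance = 165.7344
SD = sqrt(165.7344) = 12.8738

SD = 12.8738


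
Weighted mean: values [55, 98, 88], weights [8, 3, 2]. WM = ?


Numerator = 55*8 + 98*3 + 88*2 = 910
Denominator = 8 + 3 + 2 = 13
WM = 910/13 = 70.0000

WM = 70.0000


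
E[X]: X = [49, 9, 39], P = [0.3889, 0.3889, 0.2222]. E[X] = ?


E[X] = 49*0.3889 + 9*0.3889 + 39*0.2222
= 19.0561 + 3.5001 + 8.6658
= 31.2220

E[X] = 31.2220


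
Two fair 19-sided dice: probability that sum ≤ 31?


Total outcomes = 19×19 = 361
Favorable (sum ≤ 31): 333
P = 333/361 = 0.9224

P = 0.9224


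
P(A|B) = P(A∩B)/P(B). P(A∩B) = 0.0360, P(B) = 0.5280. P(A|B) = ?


P(A|B) = 0.0360/0.5280 = 0.0682

P(A|B) = 0.0682


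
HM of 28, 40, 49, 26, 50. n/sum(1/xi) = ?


Sum of reciprocals = 1/28 + 1/40 + 1/49 + 1/26 + 1/50 = 0.139584
HM = 5/0.139584 = 35.8207

HM = 35.8207


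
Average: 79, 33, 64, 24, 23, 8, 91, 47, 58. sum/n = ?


Sum = 79 + 33 + 64 + 24 + 23 + 8 + 91 + 47 + 58 = 427
n = 9
Mean = 427/9 = 47.4444

Mean = 47.4444


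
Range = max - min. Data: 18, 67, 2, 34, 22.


Max = 67, Min = 2
Range = 67 - 2 = 65

Range = 65


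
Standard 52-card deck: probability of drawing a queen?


4 queens in 52 cards
P = 4/52 = 0.0769

P = 0.0769


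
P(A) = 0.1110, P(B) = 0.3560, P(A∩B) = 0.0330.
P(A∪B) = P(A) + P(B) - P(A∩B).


P(A∪B) = 0.1110 + 0.3560 - 0.0330
= 0.4670 - 0.0330
= 0.4340

P(A∪B) = 0.4340
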